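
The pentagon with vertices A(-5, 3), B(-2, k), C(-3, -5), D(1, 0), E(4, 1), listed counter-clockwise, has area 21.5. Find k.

Write out the shoelace sum; only the two edges meeting at B involve k:
2·Area = [((-5)·k − (-2)·3) + ((-2)·(-5) − (-3)·k)] + 23
       = -2·k + 39 = 43
⇒ k = -2.

-2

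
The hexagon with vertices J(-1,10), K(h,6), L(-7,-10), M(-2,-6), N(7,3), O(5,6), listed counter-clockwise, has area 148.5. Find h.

Write out the shoelace sum; only the two edges meeting at K involve h:
2·Area = [((-1)·6 − h·10) + (h·(-10) − (-7)·6)] + 141
       = -20·h + 177 = 297
⇒ h = -6.

-6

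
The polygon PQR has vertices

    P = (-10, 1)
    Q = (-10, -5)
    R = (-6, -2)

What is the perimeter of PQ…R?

|PQ| = √((0)² + (-6)²) = √36 = 6
|QR| = √((4)² + (3)²) = √25 = 5
|RP| = √((-4)² + (3)²) = √25 = 5
Perimeter = 6 + 5 + 5 = 16.

16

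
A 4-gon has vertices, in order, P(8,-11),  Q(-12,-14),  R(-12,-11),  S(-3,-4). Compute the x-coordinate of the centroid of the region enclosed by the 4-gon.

Apply the surveyor's formula. First the cross-terms c_i = x_i·y_{i+1} − x_{i+1}·y_i:
  -244, -36, 15, 65  ⇒  2A = -200, A = -100.
Then Σ (x_i + x_{i+1})·c_i = 1940, so x̄ = 1940 / (6·(-100)) = -97/30.

-97/30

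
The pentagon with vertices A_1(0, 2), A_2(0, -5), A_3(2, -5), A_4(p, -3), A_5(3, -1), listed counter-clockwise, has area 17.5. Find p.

Write out the shoelace sum; only the two edges meeting at A_4 involve p:
2·Area = [(2·(-3) − p·(-5)) + (p·(-1) − 3·(-3))] + 16
       = 4·p + 19 = 35
⇒ p = 4.

4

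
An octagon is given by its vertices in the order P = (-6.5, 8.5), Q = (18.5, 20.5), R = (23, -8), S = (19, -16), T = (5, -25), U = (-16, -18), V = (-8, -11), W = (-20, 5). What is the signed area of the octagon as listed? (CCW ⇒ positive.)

Apply the shoelace formula: 2A = Σ (x_i·y_{i+1} − x_{i+1}·y_i), indices taken mod 8.
Σ = (-290.5) + (-619.5) + (-216) + (-395) + (-490) + (32) + (-260) + (-137.5) = -2376.5
Signed area = Σ/2 = -1188.25 (negative ⇒ clockwise traversal).

-1188.25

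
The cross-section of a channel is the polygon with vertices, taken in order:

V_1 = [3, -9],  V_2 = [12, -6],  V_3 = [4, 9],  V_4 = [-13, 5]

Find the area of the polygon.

230.5

Apply the shoelace formula: 2A = Σ (x_i·y_{i+1} − x_{i+1}·y_i), indices taken mod 4.
Σ = (90) + (132) + (137) + (102) = 461
Area = |Σ|/2 = 230.5.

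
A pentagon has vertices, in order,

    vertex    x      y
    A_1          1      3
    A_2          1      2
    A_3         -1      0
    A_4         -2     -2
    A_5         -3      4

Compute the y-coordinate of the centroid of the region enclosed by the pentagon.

Apply the surveyor's formula. First the cross-terms c_i = x_i·y_{i+1} − x_{i+1}·y_i:
  -1, 2, 2, -14, -13  ⇒  2A = -24, A = -12.
Then Σ (y_i + y_{i+1})·c_i = -124, so ȳ = -124 / (6·(-12)) = 31/18.

31/18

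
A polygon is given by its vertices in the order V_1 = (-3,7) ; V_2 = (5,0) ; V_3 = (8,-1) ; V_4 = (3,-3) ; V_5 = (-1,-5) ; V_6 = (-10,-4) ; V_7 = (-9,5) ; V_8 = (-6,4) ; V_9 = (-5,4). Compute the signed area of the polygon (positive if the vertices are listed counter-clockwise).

-122

Apply the shoelace formula: 2A = Σ (x_i·y_{i+1} − x_{i+1}·y_i), indices taken mod 9.
Σ = (-35) + (-5) + (-21) + (-18) + (-46) + (-86) + (-6) + (-4) + (-23) = -244
Signed area = Σ/2 = -122 (negative ⇒ clockwise traversal).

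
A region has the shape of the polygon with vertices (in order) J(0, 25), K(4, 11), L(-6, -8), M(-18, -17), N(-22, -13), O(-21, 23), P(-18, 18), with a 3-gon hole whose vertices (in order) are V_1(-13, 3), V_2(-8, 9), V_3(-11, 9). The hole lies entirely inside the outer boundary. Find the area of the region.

711.5

Outer boundary:
Apply the shoelace formula: 2A = Σ (x_i·y_{i+1} − x_{i+1}·y_i), indices taken mod 7.
Cross-terms: -100, 34, -42, -140, -779, 36, -450  ⇒  Σ = -1441
Area = |Σ|/2 = 720.5.
Hole:
Σ = (-93) + (27) + (84) = 18
Area = |Σ|/2 = 9.
Net area = 720.5 − 9 = 711.5.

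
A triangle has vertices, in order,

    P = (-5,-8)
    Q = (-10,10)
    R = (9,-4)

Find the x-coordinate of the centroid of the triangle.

Apply the shoelace (surveyor's) formula. First the cross-terms c_i = x_i·y_{i+1} − x_{i+1}·y_i:
  -130, -50, -92  ⇒  2A = -272, A = -136.
Then Σ (x_i + x_{i+1})·c_i = 1632, so x̄ = 1632 / (6·(-136)) = -2.

-2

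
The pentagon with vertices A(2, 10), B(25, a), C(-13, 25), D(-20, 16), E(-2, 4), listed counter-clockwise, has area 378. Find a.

Write out the shoelace sum; only the two edges meeting at B involve a:
2·Area = [(2·a − 25·10) + (25·25 − (-13)·a)] + 216
       = 15·a + 591 = 756
⇒ a = 11.

11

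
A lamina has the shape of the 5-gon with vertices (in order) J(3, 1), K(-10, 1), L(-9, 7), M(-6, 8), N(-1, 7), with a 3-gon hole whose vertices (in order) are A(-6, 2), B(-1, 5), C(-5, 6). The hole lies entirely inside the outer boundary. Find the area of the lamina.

58.5

Outer boundary:
Apply the shoelace formula: 2A = Σ (x_i·y_{i+1} − x_{i+1}·y_i), indices taken mod 5.
Σ = (13) + (-61) + (-30) + (-34) + (-22) = -134
Area = |Σ|/2 = 67.
Hole:
Apply the surveyor's formula: 2A = Σ (x_i·y_{i+1} − x_{i+1}·y_i), indices taken mod 3.
Σ = (-28) + (19) + (26) = 17
Area = |Σ|/2 = 8.5.
Net area = 67 − 8.5 = 58.5.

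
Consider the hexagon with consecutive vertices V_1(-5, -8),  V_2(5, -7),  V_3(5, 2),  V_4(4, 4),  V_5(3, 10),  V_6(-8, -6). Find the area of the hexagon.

Σ = (75) + (45) + (12) + (28) + (62) + (34) = 256
Area = |Σ|/2 = 128.

128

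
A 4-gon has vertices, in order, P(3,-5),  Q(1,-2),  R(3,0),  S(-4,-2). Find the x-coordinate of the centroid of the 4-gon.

0

Apply the shoelace (surveyor's) formula. First the cross-terms c_i = x_i·y_{i+1} − x_{i+1}·y_i:
  -1, 6, -6, 26  ⇒  2A = 25, A = 12.5.
Then Σ (x_i + x_{i+1})·c_i = 0, so x̄ = 0 / (6·12.5) = 0.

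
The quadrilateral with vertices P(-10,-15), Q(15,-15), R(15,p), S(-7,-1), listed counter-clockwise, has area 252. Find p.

-8

Write out the shoelace sum; only the two edges meeting at R involve p:
2·Area = [(15·p − 15·(-15)) + (15·(-1) − (-7)·p)] + 470
       = 22·p + 680 = 504
⇒ p = -8.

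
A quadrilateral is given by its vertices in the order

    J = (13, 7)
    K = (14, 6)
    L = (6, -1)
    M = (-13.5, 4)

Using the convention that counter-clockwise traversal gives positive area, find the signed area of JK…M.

Apply the shoelace formula: 2A = Σ (x_i·y_{i+1} − x_{i+1}·y_i), indices taken mod 4.
Σ = (-20) + (-50) + (10.5) + (-146.5) = -206
Signed area = Σ/2 = -103 (negative ⇒ clockwise traversal).

-103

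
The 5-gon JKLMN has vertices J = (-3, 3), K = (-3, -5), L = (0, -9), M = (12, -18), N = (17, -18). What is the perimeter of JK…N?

|JK| = √((0)² + (-8)²) = √64 = 8
|KL| = √((3)² + (-4)²) = √25 = 5
|LM| = √((12)² + (-9)²) = √225 = 15
|MN| = √((5)² + (0)²) = √25 = 5
|NJ| = √((-20)² + (21)²) = √841 = 29
Perimeter = 8 + 5 + 15 + 5 + 29 = 62.

62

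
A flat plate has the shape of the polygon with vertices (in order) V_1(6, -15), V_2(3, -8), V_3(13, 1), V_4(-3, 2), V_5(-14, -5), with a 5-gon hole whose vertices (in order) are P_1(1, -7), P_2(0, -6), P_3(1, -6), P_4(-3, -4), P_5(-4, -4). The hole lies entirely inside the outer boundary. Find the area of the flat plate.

Outer boundary:
Σ = (-3) + (107) + (29) + (43) + (240) = 416
Area = |Σ|/2 = 208.
Hole:
Apply Gauss's area formula: 2A = Σ (x_i·y_{i+1} − x_{i+1}·y_i), indices taken mod 5.
Cross-terms: -6, 6, -22, -4, 32  ⇒  Σ = 6
Area = |Σ|/2 = 3.
Net area = 208 − 3 = 205.

205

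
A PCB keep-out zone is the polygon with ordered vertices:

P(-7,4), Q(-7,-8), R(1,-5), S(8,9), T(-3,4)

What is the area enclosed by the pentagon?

Apply Gauss's area formula: 2A = Σ (x_i·y_{i+1} − x_{i+1}·y_i), indices taken mod 5.
Σ = (84) + (43) + (49) + (59) + (16) = 251
Area = |Σ|/2 = 125.5.

125.5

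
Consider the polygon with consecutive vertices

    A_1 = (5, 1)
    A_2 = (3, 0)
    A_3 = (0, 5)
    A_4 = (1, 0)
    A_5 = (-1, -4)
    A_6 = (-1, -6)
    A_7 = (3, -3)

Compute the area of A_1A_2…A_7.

22

Apply the shoelace formula: 2A = Σ (x_i·y_{i+1} − x_{i+1}·y_i), indices taken mod 7.
Σ = (-3) + (15) + (-5) + (-4) + (2) + (21) + (18) = 44
Area = |Σ|/2 = 22.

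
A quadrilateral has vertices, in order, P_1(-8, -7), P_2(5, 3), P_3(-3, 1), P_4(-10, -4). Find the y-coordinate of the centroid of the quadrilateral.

-472/255

Apply the shoelace (surveyor's) formula. First the cross-terms c_i = x_i·y_{i+1} − x_{i+1}·y_i:
  11, 14, 22, 38  ⇒  2A = 85, A = 42.5.
Then Σ (y_i + y_{i+1})·c_i = -472, so ȳ = -472 / (6·42.5) = -472/255.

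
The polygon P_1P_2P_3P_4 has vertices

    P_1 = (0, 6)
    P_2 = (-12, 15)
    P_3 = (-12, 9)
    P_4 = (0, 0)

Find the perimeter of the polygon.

|P_1P_2| = √((-12)² + (9)²) = √225 = 15
|P_2P_3| = √((0)² + (-6)²) = √36 = 6
|P_3P_4| = √((12)² + (-9)²) = √225 = 15
|P_4P_1| = √((0)² + (6)²) = √36 = 6
Perimeter = 15 + 6 + 15 + 6 = 42.

42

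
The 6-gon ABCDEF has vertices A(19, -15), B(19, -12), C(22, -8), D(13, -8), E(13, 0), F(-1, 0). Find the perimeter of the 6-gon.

|AB| = √((0)² + (3)²) = √9 = 3
|BC| = √((3)² + (4)²) = √25 = 5
|CD| = √((-9)² + (0)²) = √81 = 9
|DE| = √((0)² + (8)²) = √64 = 8
|EF| = √((-14)² + (0)²) = √196 = 14
|FA| = √((20)² + (-15)²) = √625 = 25
Perimeter = 3 + 5 + 9 + 8 + 14 + 25 = 64.

64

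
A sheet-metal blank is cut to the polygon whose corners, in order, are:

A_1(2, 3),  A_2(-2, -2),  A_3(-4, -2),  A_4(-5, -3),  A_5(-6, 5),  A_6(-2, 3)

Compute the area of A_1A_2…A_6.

Cross-terms: 2, -4, 2, -43, -8, -12  ⇒  Σ = -63
Area = |Σ|/2 = 31.5.

31.5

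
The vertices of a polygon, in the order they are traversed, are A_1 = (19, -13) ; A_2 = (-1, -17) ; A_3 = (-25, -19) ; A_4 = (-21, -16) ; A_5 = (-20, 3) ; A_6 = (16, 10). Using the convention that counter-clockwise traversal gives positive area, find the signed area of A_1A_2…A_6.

A_1→A_2: (19)(-17) − (-1)(-13) = -336
A_2→A_3: (-1)(-19) − (-25)(-17) = -406
A_3→A_4: (-25)(-16) − (-21)(-19) = 1
A_4→A_5: (-21)(3) − (-20)(-16) = -383
A_5→A_6: (-20)(10) − (16)(3) = -248
A_6→A_1: (16)(-13) − (19)(10) = -398
Σ = -1770
Signed area = Σ/2 = -885 (negative ⇒ clockwise traversal).

-885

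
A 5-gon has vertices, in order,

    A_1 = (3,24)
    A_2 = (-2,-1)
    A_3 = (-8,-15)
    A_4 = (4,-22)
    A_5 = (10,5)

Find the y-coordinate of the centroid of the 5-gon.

Apply the shoelace formula. First the cross-terms c_i = x_i·y_{i+1} − x_{i+1}·y_i:
  45, 22, 236, 240, 225  ⇒  2A = 768, A = 384.
Then Σ (y_i + y_{i+1})·c_i = -5604, so ȳ = -5604 / (6·384) = -467/192.

-467/192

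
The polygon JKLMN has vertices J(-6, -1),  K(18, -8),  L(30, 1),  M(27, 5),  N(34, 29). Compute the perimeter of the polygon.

120

|JK| = √((24)² + (-7)²) = √625 = 25
|KL| = √((12)² + (9)²) = √225 = 15
|LM| = √((-3)² + (4)²) = √25 = 5
|MN| = √((7)² + (24)²) = √625 = 25
|NJ| = √((-40)² + (-30)²) = √2500 = 50
Perimeter = 25 + 15 + 5 + 25 + 50 = 120.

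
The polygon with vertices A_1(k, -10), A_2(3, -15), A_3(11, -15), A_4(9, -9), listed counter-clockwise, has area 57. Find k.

-3

Write out the shoelace sum; only the two edges meeting at A_1 involve k:
2·Area = [(9·(-10) − k·(-9)) + (k·(-15) − 3·(-10))] + 156
       = -6·k + 96 = 114
⇒ k = -3.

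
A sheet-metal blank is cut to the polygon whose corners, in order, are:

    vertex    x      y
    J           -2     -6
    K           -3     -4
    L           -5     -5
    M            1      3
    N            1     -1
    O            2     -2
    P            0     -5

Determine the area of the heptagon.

Apply the shoelace formula: 2A = Σ (x_i·y_{i+1} − x_{i+1}·y_i), indices taken mod 7.
J→K: (-2)(-4) − (-3)(-6) = -10
K→L: (-3)(-5) − (-5)(-4) = -5
L→M: (-5)(3) − (1)(-5) = -10
M→N: (1)(-1) − (1)(3) = -4
N→O: (1)(-2) − (2)(-1) = 0
O→P: (2)(-5) − (0)(-2) = -10
P→J: (0)(-6) − (-2)(-5) = -10
Σ = -49
Area = |Σ|/2 = 24.5.

24.5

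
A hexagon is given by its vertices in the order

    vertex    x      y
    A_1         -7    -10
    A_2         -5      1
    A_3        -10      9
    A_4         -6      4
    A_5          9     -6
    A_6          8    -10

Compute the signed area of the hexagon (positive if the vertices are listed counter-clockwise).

-135

Cross-terms: -57, -35, 14, 0, -42, -150  ⇒  Σ = -270
Signed area = Σ/2 = -135 (negative ⇒ clockwise traversal).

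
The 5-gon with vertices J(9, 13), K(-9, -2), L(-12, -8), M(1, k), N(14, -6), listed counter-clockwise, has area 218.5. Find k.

The doubled signed area Σ (x_i y_{i+1} − x_{i+1} y_i) is linear in k.
With k=0 it equals 385; the coefficient of k is -26 (from the two edges through M).
So -26·k + 385 = 2·218.5 = 437 ⇒ k = -2.

-2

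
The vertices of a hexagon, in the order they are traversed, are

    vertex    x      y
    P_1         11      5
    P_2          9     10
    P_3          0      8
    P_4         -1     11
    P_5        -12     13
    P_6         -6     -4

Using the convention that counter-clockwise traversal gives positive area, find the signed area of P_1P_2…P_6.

Cross-terms: 65, 72, 8, 119, 126, 14  ⇒  Σ = 404
Signed area = Σ/2 = 202 (positive ⇒ counter-clockwise traversal).

202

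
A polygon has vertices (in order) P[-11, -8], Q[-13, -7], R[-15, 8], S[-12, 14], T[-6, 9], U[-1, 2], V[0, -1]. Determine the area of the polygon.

193.5

Σ = (-27) + (-209) + (-114) + (-24) + (-3) + (1) + (-11) = -387
Area = |Σ|/2 = 193.5.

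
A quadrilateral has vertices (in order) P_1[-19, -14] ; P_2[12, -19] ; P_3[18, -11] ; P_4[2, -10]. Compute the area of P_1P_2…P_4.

Apply Gauss's area formula: 2A = Σ (x_i·y_{i+1} − x_{i+1}·y_i), indices taken mod 4.
Cross-terms: 529, 210, -158, -218  ⇒  Σ = 363
Area = |Σ|/2 = 181.5.

181.5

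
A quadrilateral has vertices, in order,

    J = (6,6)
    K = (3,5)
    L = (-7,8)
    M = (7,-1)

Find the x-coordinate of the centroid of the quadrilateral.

Apply Gauss's area formula. First the cross-terms c_i = x_i·y_{i+1} − x_{i+1}·y_i:
  12, 59, -49, 48  ⇒  2A = 70, A = 35.
Then Σ (x_i + x_{i+1})·c_i = 496, so x̄ = 496 / (6·35) = 248/105.

248/105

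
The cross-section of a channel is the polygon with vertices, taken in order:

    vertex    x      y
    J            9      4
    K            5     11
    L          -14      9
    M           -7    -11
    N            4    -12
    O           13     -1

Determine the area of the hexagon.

418

Apply the shoelace formula: 2A = Σ (x_i·y_{i+1} − x_{i+1}·y_i), indices taken mod 6.
Cross-terms: 79, 199, 217, 128, 152, 61  ⇒  Σ = 836
Area = |Σ|/2 = 418.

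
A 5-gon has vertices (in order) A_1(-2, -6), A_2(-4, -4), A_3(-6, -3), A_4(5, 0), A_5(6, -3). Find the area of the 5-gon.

Apply the shoelace (surveyor's) formula: 2A = Σ (x_i·y_{i+1} − x_{i+1}·y_i), indices taken mod 5.
A_1→A_2: (-2)(-4) − (-4)(-6) = -16
A_2→A_3: (-4)(-3) − (-6)(-4) = -12
A_3→A_4: (-6)(0) − (5)(-3) = 15
A_4→A_5: (5)(-3) − (6)(0) = -15
A_5→A_1: (6)(-6) − (-2)(-3) = -42
Σ = -70
Area = |Σ|/2 = 35.

35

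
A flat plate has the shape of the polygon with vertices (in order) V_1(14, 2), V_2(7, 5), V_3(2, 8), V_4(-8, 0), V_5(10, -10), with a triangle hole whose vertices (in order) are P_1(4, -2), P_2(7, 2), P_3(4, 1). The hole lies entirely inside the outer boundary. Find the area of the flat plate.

Outer boundary:
Apply the shoelace (surveyor's) formula: 2A = Σ (x_i·y_{i+1} − x_{i+1}·y_i), indices taken mod 5.
V_1→V_2: (14)(5) − (7)(2) = 56
V_2→V_3: (7)(8) − (2)(5) = 46
V_3→V_4: (2)(0) − (-8)(8) = 64
V_4→V_5: (-8)(-10) − (10)(0) = 80
V_5→V_1: (10)(2) − (14)(-10) = 160
Σ = 406
Area = |Σ|/2 = 203.
Hole:
Apply the shoelace (surveyor's) formula: 2A = Σ (x_i·y_{i+1} − x_{i+1}·y_i), indices taken mod 3.
Cross-terms: 22, -1, -12  ⇒  Σ = 9
Area = |Σ|/2 = 4.5.
Net area = 203 − 4.5 = 198.5.

198.5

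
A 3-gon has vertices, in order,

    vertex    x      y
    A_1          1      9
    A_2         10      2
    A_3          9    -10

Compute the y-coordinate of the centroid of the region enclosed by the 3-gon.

1/3

Apply the shoelace (surveyor's) formula. First the cross-terms c_i = x_i·y_{i+1} − x_{i+1}·y_i:
  -88, -118, 91  ⇒  2A = -115, A = -57.5.
Then Σ (y_i + y_{i+1})·c_i = -115, so ȳ = -115 / (6·(-57.5)) = 1/3.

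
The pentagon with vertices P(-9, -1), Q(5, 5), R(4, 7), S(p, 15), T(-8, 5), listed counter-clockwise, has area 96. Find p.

Write out the shoelace sum; only the two edges meeting at S involve p:
2·Area = [(4·15 − p·7) + (p·5 − (-8)·15)] + 28
       = -2·p + 208 = 192
⇒ p = 8.

8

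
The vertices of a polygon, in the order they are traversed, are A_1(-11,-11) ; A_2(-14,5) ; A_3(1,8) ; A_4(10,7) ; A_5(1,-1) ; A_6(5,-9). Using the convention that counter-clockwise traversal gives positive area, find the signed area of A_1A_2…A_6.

Apply the surveyor's formula: 2A = Σ (x_i·y_{i+1} − x_{i+1}·y_i), indices taken mod 6.
A_1→A_2: (-11)(5) − (-14)(-11) = -209
A_2→A_3: (-14)(8) − (1)(5) = -117
A_3→A_4: (1)(7) − (10)(8) = -73
A_4→A_5: (10)(-1) − (1)(7) = -17
A_5→A_6: (1)(-9) − (5)(-1) = -4
A_6→A_1: (5)(-11) − (-11)(-9) = -154
Σ = -574
Signed area = Σ/2 = -287 (negative ⇒ clockwise traversal).

-287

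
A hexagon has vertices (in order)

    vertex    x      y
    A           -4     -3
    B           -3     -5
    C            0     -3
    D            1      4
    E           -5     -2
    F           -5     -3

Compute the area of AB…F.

24.5

Apply the surveyor's formula: 2A = Σ (x_i·y_{i+1} − x_{i+1}·y_i), indices taken mod 6.
A→B: (-4)(-5) − (-3)(-3) = 11
B→C: (-3)(-3) − (0)(-5) = 9
C→D: (0)(4) − (1)(-3) = 3
D→E: (1)(-2) − (-5)(4) = 18
E→F: (-5)(-3) − (-5)(-2) = 5
F→A: (-5)(-3) − (-4)(-3) = 3
Σ = 49
Area = |Σ|/2 = 24.5.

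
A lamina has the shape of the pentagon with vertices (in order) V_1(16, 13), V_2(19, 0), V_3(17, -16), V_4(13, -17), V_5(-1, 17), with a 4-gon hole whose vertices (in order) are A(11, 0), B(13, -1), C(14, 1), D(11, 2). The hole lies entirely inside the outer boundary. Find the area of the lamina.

351

Outer boundary:
Cross-terms: -247, -304, -81, 204, -285  ⇒  Σ = -713
Area = |Σ|/2 = 356.5.
Hole:
Apply the shoelace formula: 2A = Σ (x_i·y_{i+1} − x_{i+1}·y_i), indices taken mod 4.
Cross-terms: -11, 27, 17, -22  ⇒  Σ = 11
Area = |Σ|/2 = 5.5.
Net area = 356.5 − 5.5 = 351.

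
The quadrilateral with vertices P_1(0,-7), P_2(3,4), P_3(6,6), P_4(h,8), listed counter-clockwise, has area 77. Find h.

-7

Write out the shoelace sum; only the two edges meeting at P_4 involve h:
2·Area = [(6·8 − h·6) + (h·(-7) − 0·8)] + 15
       = -13·h + 63 = 154
⇒ h = -7.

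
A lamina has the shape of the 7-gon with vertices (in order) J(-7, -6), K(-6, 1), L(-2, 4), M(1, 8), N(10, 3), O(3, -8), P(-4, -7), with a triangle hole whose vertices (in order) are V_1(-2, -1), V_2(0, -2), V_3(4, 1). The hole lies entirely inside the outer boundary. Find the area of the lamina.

Outer boundary:
Cross-terms: -43, -22, -20, -77, -89, -53, -25  ⇒  Σ = -329
Area = |Σ|/2 = 164.5.
Hole:
Cross-terms: 4, 8, -2  ⇒  Σ = 10
Area = |Σ|/2 = 5.
Net area = 164.5 − 5 = 159.5.

159.5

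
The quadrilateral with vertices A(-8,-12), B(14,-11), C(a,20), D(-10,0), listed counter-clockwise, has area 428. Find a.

0

Write out the shoelace sum; only the two edges meeting at C involve a:
2·Area = [(14·20 − a·(-11)) + (a·0 − (-10)·20)] + 376
       = 11·a + 856 = 856
⇒ a = 0.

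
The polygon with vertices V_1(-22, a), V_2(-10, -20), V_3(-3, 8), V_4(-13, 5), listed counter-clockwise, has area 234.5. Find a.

10

The doubled signed area Σ (x_i y_{i+1} − x_{i+1} y_i) is linear in a.
With a=0 it equals 499; the coefficient of a is -3 (from the two edges through V_1).
So -3·a + 499 = 2·234.5 = 469 ⇒ a = 10.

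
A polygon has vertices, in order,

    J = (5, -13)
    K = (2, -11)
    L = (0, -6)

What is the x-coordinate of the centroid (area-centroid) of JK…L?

7/3

Apply the surveyor's formula. First the cross-terms c_i = x_i·y_{i+1} − x_{i+1}·y_i:
  -29, -12, 30  ⇒  2A = -11, A = -5.5.
Then Σ (x_i + x_{i+1})·c_i = -77, so x̄ = -77 / (6·(-5.5)) = 7/3.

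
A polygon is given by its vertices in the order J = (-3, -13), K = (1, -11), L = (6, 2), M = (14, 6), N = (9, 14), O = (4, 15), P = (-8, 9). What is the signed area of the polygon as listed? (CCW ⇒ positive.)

315

Σ = (46) + (68) + (8) + (142) + (79) + (156) + (131) = 630
Signed area = Σ/2 = 315 (positive ⇒ counter-clockwise traversal).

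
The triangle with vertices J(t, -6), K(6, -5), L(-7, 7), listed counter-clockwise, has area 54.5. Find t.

The doubled signed area Σ (x_i y_{i+1} − x_{i+1} y_i) is linear in t.
With t=0 it equals 85; the coefficient of t is -12 (from the two edges through J).
So -12·t + 85 = 2·54.5 = 109 ⇒ t = -2.

-2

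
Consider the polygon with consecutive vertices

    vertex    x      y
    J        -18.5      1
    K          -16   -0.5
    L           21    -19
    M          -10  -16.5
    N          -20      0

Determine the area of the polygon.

273.375

Apply the shoelace formula: 2A = Σ (x_i·y_{i+1} − x_{i+1}·y_i), indices taken mod 5.
Σ = (25.25) + (314.5) + (-536.5) + (-330) + (-20) = -546.75
Area = |Σ|/2 = 273.375.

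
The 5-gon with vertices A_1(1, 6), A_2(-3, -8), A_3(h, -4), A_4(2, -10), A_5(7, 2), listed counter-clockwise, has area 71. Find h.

The doubled signed area Σ (x_i y_{i+1} − x_{i+1} y_i) is linear in h.
With h=0 it equals 144; the coefficient of h is -2 (from the two edges through A_3).
So -2·h + 144 = 2·71 = 142 ⇒ h = 1.

1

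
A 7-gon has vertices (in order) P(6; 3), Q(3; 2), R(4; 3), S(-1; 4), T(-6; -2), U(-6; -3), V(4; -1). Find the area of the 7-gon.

45.5

Apply the shoelace formula: 2A = Σ (x_i·y_{i+1} − x_{i+1}·y_i), indices taken mod 7.
Σ = (3) + (1) + (19) + (26) + (6) + (18) + (18) = 91
Area = |Σ|/2 = 45.5.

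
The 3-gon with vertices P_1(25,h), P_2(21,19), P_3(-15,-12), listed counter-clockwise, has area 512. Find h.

The doubled signed area Σ (x_i y_{i+1} − x_{i+1} y_i) is linear in h.
With h=0 it equals 808; the coefficient of h is -36 (from the two edges through P_1).
So -36·h + 808 = 2·512 = 1024 ⇒ h = -6.

-6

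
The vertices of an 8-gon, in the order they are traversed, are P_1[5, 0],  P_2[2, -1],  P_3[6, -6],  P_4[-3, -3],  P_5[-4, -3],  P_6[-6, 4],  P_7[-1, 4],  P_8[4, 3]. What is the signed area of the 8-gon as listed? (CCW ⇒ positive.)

Apply the shoelace formula: 2A = Σ (x_i·y_{i+1} − x_{i+1}·y_i), indices taken mod 8.
P_1→P_2: (5)(-1) − (2)(0) = -5
P_2→P_3: (2)(-6) − (6)(-1) = -6
P_3→P_4: (6)(-3) − (-3)(-6) = -36
P_4→P_5: (-3)(-3) − (-4)(-3) = -3
P_5→P_6: (-4)(4) − (-6)(-3) = -34
P_6→P_7: (-6)(4) − (-1)(4) = -20
P_7→P_8: (-1)(3) − (4)(4) = -19
P_8→P_1: (4)(0) − (5)(3) = -15
Σ = -138
Signed area = Σ/2 = -69 (negative ⇒ clockwise traversal).

-69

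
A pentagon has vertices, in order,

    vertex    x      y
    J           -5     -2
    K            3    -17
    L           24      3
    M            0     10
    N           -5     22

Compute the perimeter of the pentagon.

|JK| = √((8)² + (-15)²) = √289 = 17
|KL| = √((21)² + (20)²) = √841 = 29
|LM| = √((-24)² + (7)²) = √625 = 25
|MN| = √((-5)² + (12)²) = √169 = 13
|NJ| = √((0)² + (-24)²) = √576 = 24
Perimeter = 17 + 29 + 25 + 13 + 24 = 108.

108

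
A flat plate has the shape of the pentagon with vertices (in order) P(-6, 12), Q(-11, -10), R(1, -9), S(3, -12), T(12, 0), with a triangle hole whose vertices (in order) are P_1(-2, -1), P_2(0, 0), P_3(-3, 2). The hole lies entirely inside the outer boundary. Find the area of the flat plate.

298.5

Outer boundary:
Apply the shoelace formula: 2A = Σ (x_i·y_{i+1} − x_{i+1}·y_i), indices taken mod 5.
Σ = (192) + (109) + (15) + (144) + (144) = 604
Area = |Σ|/2 = 302.
Hole:
Apply the shoelace formula: 2A = Σ (x_i·y_{i+1} − x_{i+1}·y_i), indices taken mod 3.
Σ = (0) + (0) + (7) = 7
Area = |Σ|/2 = 3.5.
Net area = 302 − 3.5 = 298.5.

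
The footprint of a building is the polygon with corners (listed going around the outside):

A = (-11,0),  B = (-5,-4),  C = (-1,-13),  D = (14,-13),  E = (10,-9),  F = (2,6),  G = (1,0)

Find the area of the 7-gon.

Σ = (44) + (61) + (195) + (4) + (78) + (-6) + (0) = 376
Area = |Σ|/2 = 188.

188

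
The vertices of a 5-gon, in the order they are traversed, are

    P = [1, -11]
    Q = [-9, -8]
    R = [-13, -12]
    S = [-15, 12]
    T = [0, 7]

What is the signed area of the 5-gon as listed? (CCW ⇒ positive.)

Apply the shoelace (surveyor's) formula: 2A = Σ (x_i·y_{i+1} − x_{i+1}·y_i), indices taken mod 5.
Σ = (-107) + (4) + (-336) + (-105) + (-7) = -551
Signed area = Σ/2 = -275.5 (negative ⇒ clockwise traversal).

-275.5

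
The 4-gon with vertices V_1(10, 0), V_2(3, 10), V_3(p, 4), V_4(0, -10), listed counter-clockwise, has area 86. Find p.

Write out the shoelace sum; only the two edges meeting at V_3 involve p:
2·Area = [(3·4 − p·10) + (p·(-10) − 0·4)] + 200
       = -20·p + 212 = 172
⇒ p = 2.

2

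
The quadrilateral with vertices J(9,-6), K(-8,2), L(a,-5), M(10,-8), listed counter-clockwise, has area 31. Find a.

1

The doubled signed area Σ (x_i y_{i+1} − x_{i+1} y_i) is linear in a.
With a=0 it equals 72; the coefficient of a is -10 (from the two edges through L).
So -10·a + 72 = 2·31 = 62 ⇒ a = 1.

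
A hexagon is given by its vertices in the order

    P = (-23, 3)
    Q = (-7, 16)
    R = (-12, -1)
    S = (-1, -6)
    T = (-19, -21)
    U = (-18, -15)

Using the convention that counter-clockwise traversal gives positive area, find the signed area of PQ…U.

Cross-terms: -347, 199, 71, -93, -93, -399  ⇒  Σ = -662
Signed area = Σ/2 = -331 (negative ⇒ clockwise traversal).

-331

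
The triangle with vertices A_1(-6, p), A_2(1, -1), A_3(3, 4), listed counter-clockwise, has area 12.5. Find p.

-6

Write out the shoelace sum; only the two edges meeting at A_1 involve p:
2·Area = [(3·p − (-6)·4) + ((-6)·(-1) − 1·p)] + 7
       = 2·p + 37 = 25
⇒ p = -6.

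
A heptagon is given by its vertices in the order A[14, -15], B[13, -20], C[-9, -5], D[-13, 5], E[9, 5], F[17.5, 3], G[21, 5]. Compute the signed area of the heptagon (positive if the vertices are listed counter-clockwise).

-485.5

Apply the shoelace (surveyor's) formula: 2A = Σ (x_i·y_{i+1} − x_{i+1}·y_i), indices taken mod 7.
Σ = (-85) + (-245) + (-110) + (-110) + (-60.5) + (24.5) + (-385) = -971
Signed area = Σ/2 = -485.5 (negative ⇒ clockwise traversal).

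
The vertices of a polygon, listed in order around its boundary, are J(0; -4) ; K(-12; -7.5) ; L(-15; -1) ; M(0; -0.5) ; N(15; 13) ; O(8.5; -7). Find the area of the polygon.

Σ = (-48) + (-100.5) + (7.5) + (7.5) + (-215.5) + (-34) = -383
Area = |Σ|/2 = 191.5.

191.5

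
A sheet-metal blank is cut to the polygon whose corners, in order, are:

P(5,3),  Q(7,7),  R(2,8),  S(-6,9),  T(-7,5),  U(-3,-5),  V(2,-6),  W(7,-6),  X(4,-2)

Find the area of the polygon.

P→Q: (5)(7) − (7)(3) = 14
Q→R: (7)(8) − (2)(7) = 42
R→S: (2)(9) − (-6)(8) = 66
S→T: (-6)(5) − (-7)(9) = 33
T→U: (-7)(-5) − (-3)(5) = 50
U→V: (-3)(-6) − (2)(-5) = 28
V→W: (2)(-6) − (7)(-6) = 30
W→X: (7)(-2) − (4)(-6) = 10
X→P: (4)(3) − (5)(-2) = 22
Σ = 295
Area = |Σ|/2 = 147.5.

147.5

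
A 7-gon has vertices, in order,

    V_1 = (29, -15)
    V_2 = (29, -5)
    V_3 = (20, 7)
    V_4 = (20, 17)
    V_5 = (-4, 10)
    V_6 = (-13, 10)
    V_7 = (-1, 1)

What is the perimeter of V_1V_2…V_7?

118

|V_1V_2| = √((0)² + (10)²) = √100 = 10
|V_2V_3| = √((-9)² + (12)²) = √225 = 15
|V_3V_4| = √((0)² + (10)²) = √100 = 10
|V_4V_5| = √((-24)² + (-7)²) = √625 = 25
|V_5V_6| = √((-9)² + (0)²) = √81 = 9
|V_6V_7| = √((12)² + (-9)²) = √225 = 15
|V_7V_1| = √((30)² + (-16)²) = √1156 = 34
Perimeter = 10 + 15 + 10 + 25 + 9 + 15 + 34 = 118.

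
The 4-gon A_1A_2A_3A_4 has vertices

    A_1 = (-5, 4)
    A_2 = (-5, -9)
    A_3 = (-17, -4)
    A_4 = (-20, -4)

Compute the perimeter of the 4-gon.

|A_1A_2| = √((0)² + (-13)²) = √169 = 13
|A_2A_3| = √((-12)² + (5)²) = √169 = 13
|A_3A_4| = √((-3)² + (0)²) = √9 = 3
|A_4A_1| = √((15)² + (8)²) = √289 = 17
Perimeter = 13 + 13 + 3 + 17 = 46.

46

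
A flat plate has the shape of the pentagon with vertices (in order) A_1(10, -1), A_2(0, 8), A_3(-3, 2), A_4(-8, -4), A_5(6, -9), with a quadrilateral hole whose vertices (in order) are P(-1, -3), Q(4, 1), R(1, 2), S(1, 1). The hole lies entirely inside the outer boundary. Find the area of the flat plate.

Outer boundary:
Apply Gauss's area formula: 2A = Σ (x_i·y_{i+1} − x_{i+1}·y_i), indices taken mod 5.
Cross-terms: 80, 24, 28, 96, 84  ⇒  Σ = 312
Area = |Σ|/2 = 156.
Hole:
Apply the shoelace formula: 2A = Σ (x_i·y_{i+1} − x_{i+1}·y_i), indices taken mod 4.
Σ = (11) + (7) + (-1) + (-2) = 15
Area = |Σ|/2 = 7.5.
Net area = 156 − 7.5 = 148.5.

148.5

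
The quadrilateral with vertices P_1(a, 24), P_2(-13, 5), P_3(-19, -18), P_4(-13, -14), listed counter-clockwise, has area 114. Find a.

Write out the shoelace sum; only the two edges meeting at P_1 involve a:
2·Area = [((-13)·24 − a·(-14)) + (a·5 − (-13)·24)] + 361
       = 19·a + 361 = 228
⇒ a = -7.

-7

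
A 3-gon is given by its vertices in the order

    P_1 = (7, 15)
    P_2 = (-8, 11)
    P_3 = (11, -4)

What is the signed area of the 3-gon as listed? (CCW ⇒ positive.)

150.5

Apply the surveyor's formula: 2A = Σ (x_i·y_{i+1} − x_{i+1}·y_i), indices taken mod 3.
P_1→P_2: (7)(11) − (-8)(15) = 197
P_2→P_3: (-8)(-4) − (11)(11) = -89
P_3→P_1: (11)(15) − (7)(-4) = 193
Σ = 301
Signed area = Σ/2 = 150.5 (positive ⇒ counter-clockwise traversal).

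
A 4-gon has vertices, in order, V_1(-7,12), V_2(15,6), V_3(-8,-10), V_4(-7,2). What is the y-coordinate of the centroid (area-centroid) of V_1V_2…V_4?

Apply Gauss's area formula. First the cross-terms c_i = x_i·y_{i+1} − x_{i+1}·y_i:
  -222, -102, -86, -70  ⇒  2A = -480, A = -240.
Then Σ (y_i + y_{i+1})·c_i = -3880, so ȳ = -3880 / (6·(-240)) = 97/36.

97/36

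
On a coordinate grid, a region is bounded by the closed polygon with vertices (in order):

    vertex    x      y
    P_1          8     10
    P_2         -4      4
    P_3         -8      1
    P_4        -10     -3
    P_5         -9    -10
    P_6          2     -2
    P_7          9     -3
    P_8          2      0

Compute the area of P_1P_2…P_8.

Apply Gauss's area formula: 2A = Σ (x_i·y_{i+1} − x_{i+1}·y_i), indices taken mod 8.
Σ = (72) + (28) + (34) + (73) + (38) + (12) + (6) + (20) = 283
Area = |Σ|/2 = 141.5.

141.5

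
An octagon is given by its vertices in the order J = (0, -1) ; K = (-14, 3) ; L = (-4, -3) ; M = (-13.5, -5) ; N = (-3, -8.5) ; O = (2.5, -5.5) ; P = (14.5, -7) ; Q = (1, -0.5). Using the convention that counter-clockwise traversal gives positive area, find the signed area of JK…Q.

J→K: (0)(3) − (-14)(-1) = -14
K→L: (-14)(-3) − (-4)(3) = 54
L→M: (-4)(-5) − (-13.5)(-3) = -20.5
M→N: (-13.5)(-8.5) − (-3)(-5) = 99.75
N→O: (-3)(-5.5) − (2.5)(-8.5) = 37.75
O→P: (2.5)(-7) − (14.5)(-5.5) = 62.25
P→Q: (14.5)(-0.5) − (1)(-7) = -0.25
Q→J: (1)(-1) − (0)(-0.5) = -1
Σ = 218
Signed area = Σ/2 = 109 (positive ⇒ counter-clockwise traversal).

109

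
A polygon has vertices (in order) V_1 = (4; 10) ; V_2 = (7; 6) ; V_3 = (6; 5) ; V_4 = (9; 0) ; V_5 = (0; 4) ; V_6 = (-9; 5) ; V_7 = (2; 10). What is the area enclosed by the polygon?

70

Apply Gauss's area formula: 2A = Σ (x_i·y_{i+1} − x_{i+1}·y_i), indices taken mod 7.
Σ = (-46) + (-1) + (-45) + (36) + (36) + (-100) + (-20) = -140
Area = |Σ|/2 = 70.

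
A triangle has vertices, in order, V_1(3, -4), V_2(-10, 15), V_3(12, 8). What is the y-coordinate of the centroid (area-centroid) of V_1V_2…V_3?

19/3

Apply the shoelace formula. First the cross-terms c_i = x_i·y_{i+1} − x_{i+1}·y_i:
  5, -260, -72  ⇒  2A = -327, A = -163.5.
Then Σ (y_i + y_{i+1})·c_i = -6213, so ȳ = -6213 / (6·(-163.5)) = 19/3.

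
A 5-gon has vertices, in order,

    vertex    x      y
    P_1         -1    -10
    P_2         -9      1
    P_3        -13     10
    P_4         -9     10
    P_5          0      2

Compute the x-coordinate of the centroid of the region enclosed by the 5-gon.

Apply the shoelace (surveyor's) formula. First the cross-terms c_i = x_i·y_{i+1} − x_{i+1}·y_i:
  -91, -77, -40, -18, 2  ⇒  2A = -224, A = -112.
Then Σ (x_i + x_{i+1})·c_i = 3644, so x̄ = 3644 / (6·(-112)) = -911/168.

-911/168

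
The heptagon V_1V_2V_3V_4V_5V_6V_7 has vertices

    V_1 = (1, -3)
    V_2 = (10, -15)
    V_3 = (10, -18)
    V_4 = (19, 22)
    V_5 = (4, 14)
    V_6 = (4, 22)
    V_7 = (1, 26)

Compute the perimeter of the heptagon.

|V_1V_2| = √((9)² + (-12)²) = √225 = 15
|V_2V_3| = √((0)² + (-3)²) = √9 = 3
|V_3V_4| = √((9)² + (40)²) = √1681 = 41
|V_4V_5| = √((-15)² + (-8)²) = √289 = 17
|V_5V_6| = √((0)² + (8)²) = √64 = 8
|V_6V_7| = √((-3)² + (4)²) = √25 = 5
|V_7V_1| = √((0)² + (-29)²) = √841 = 29
Perimeter = 15 + 3 + 41 + 17 + 8 + 5 + 29 = 118.

118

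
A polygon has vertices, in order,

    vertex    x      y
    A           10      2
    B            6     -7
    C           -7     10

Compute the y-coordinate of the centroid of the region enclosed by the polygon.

5/3

Apply the surveyor's formula. First the cross-terms c_i = x_i·y_{i+1} − x_{i+1}·y_i:
  -82, 11, -114  ⇒  2A = -185, A = -92.5.
Then Σ (y_i + y_{i+1})·c_i = -925, so ȳ = -925 / (6·(-92.5)) = 5/3.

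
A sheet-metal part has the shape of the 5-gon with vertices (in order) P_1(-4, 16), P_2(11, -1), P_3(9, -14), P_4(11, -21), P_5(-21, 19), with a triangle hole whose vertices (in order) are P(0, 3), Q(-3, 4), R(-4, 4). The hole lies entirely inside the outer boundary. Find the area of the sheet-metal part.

421.5

Outer boundary:
Apply the surveyor's formula: 2A = Σ (x_i·y_{i+1} − x_{i+1}·y_i), indices taken mod 5.
Cross-terms: -172, -145, -35, -232, -260  ⇒  Σ = -844
Area = |Σ|/2 = 422.
Hole:
Cross-terms: 9, 4, -12  ⇒  Σ = 1
Area = |Σ|/2 = 0.5.
Net area = 422 − 0.5 = 421.5.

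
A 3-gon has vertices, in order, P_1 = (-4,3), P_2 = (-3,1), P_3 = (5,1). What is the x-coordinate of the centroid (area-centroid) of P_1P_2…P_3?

-2/3

Apply the shoelace formula. First the cross-terms c_i = x_i·y_{i+1} − x_{i+1}·y_i:
  5, -8, 19  ⇒  2A = 16, A = 8.
Then Σ (x_i + x_{i+1})·c_i = -32, so x̄ = -32 / (6·8) = -2/3.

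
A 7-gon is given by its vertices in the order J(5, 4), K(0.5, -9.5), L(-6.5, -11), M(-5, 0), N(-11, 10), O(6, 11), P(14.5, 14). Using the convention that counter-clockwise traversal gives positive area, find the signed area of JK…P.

-245.125

Apply Gauss's area formula: 2A = Σ (x_i·y_{i+1} − x_{i+1}·y_i), indices taken mod 7.
Σ = (-49.5) + (-67.25) + (-55) + (-50) + (-181) + (-75.5) + (-12) = -490.25
Signed area = Σ/2 = -245.125 (negative ⇒ clockwise traversal).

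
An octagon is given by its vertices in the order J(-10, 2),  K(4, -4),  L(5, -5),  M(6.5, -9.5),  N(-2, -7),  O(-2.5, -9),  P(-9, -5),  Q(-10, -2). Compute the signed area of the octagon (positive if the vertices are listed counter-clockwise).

Apply the shoelace (surveyor's) formula: 2A = Σ (x_i·y_{i+1} − x_{i+1}·y_i), indices taken mod 8.
Cross-terms: 32, 0, -15, -64.5, 0.5, -68.5, -32, -40  ⇒  Σ = -187.5
Signed area = Σ/2 = -93.75 (negative ⇒ clockwise traversal).

-93.75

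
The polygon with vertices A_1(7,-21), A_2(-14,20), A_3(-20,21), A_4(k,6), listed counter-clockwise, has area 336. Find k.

-21

The doubled signed area Σ (x_i y_{i+1} − x_{i+1} y_i) is linear in k.
With k=0 it equals -210; the coefficient of k is -42 (from the two edges through A_4).
So -42·k + -210 = 2·336 = 672 ⇒ k = -21.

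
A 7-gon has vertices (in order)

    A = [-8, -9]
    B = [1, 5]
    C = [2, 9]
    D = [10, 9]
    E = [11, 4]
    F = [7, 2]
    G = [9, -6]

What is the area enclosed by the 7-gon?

179

Apply the shoelace (surveyor's) formula: 2A = Σ (x_i·y_{i+1} − x_{i+1}·y_i), indices taken mod 7.
Cross-terms: -31, -1, -72, -59, -6, -60, -129  ⇒  Σ = -358
Area = |Σ|/2 = 179.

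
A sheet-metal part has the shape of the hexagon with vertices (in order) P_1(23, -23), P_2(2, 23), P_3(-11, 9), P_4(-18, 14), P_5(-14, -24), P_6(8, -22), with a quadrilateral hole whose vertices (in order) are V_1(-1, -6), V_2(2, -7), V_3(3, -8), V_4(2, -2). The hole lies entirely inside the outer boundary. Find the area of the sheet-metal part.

Outer boundary:
P_1→P_2: (23)(23) − (2)(-23) = 575
P_2→P_3: (2)(9) − (-11)(23) = 271
P_3→P_4: (-11)(14) − (-18)(9) = 8
P_4→P_5: (-18)(-24) − (-14)(14) = 628
P_5→P_6: (-14)(-22) − (8)(-24) = 500
P_6→P_1: (8)(-23) − (23)(-22) = 322
Σ = 2304
Area = |Σ|/2 = 1152.
Hole:
Apply the surveyor's formula: 2A = Σ (x_i·y_{i+1} − x_{i+1}·y_i), indices taken mod 4.
Cross-terms: 19, 5, 10, -14  ⇒  Σ = 20
Area = |Σ|/2 = 10.
Net area = 1152 − 10 = 1142.

1142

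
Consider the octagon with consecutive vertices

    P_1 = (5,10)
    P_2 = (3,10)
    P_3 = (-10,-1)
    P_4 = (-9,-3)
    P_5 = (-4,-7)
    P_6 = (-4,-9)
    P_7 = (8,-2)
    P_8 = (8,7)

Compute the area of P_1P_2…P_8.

Apply Gauss's area formula: 2A = Σ (x_i·y_{i+1} − x_{i+1}·y_i), indices taken mod 8.
Cross-terms: 20, 97, 21, 51, 8, 80, 72, 45  ⇒  Σ = 394
Area = |Σ|/2 = 197.

197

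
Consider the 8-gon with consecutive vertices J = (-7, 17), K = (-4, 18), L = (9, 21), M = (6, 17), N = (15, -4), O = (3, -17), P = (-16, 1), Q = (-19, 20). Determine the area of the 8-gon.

Σ = (-58) + (-246) + (27) + (-279) + (-243) + (-269) + (-301) + (-183) = -1552
Area = |Σ|/2 = 776.

776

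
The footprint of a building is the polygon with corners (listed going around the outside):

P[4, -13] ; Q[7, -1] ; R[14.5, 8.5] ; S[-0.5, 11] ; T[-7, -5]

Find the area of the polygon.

P→Q: (4)(-1) − (7)(-13) = 87
Q→R: (7)(8.5) − (14.5)(-1) = 74
R→S: (14.5)(11) − (-0.5)(8.5) = 163.75
S→T: (-0.5)(-5) − (-7)(11) = 79.5
T→P: (-7)(-13) − (4)(-5) = 111
Σ = 515.25
Area = |Σ|/2 = 257.625.

257.625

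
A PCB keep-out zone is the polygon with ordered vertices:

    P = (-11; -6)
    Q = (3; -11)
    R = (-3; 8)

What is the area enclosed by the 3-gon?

Σ = (139) + (-9) + (106) = 236
Area = |Σ|/2 = 118.

118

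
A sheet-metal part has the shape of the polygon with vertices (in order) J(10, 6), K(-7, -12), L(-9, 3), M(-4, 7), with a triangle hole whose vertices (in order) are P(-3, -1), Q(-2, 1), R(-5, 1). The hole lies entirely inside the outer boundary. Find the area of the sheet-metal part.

173

Outer boundary:
Apply the shoelace formula: 2A = Σ (x_i·y_{i+1} − x_{i+1}·y_i), indices taken mod 4.
Cross-terms: -78, -129, -51, -94  ⇒  Σ = -352
Area = |Σ|/2 = 176.
Hole:
Cross-terms: -5, 3, 8  ⇒  Σ = 6
Area = |Σ|/2 = 3.
Net area = 176 − 3 = 173.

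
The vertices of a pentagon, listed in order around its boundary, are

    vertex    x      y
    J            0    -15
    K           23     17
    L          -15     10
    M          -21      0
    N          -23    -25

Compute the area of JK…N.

955

Apply the shoelace (surveyor's) formula: 2A = Σ (x_i·y_{i+1} − x_{i+1}·y_i), indices taken mod 5.
J→K: (0)(17) − (23)(-15) = 345
K→L: (23)(10) − (-15)(17) = 485
L→M: (-15)(0) − (-21)(10) = 210
M→N: (-21)(-25) − (-23)(0) = 525
N→J: (-23)(-15) − (0)(-25) = 345
Σ = 1910
Area = |Σ|/2 = 955.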